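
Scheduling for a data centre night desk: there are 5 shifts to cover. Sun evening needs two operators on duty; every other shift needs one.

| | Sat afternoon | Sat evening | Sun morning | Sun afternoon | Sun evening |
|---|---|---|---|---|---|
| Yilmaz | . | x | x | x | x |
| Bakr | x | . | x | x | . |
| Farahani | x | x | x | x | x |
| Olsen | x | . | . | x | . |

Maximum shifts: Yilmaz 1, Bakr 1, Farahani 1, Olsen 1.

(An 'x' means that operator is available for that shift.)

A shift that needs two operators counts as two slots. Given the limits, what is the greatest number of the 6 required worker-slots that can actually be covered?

Total capacity across all operators is 1+1+1+1 = 4, and 6 slots are needed, so at most 4 can be filled.
An assignment achieving 4: Sat afternoon→Bakr, Sat evening→Yilmaz, Sun afternoon→Olsen, Sun evening→Farahani.
Loads: Yilmaz 1/1, Bakr 1/1, Farahani 1/1, Olsen 1/1.

4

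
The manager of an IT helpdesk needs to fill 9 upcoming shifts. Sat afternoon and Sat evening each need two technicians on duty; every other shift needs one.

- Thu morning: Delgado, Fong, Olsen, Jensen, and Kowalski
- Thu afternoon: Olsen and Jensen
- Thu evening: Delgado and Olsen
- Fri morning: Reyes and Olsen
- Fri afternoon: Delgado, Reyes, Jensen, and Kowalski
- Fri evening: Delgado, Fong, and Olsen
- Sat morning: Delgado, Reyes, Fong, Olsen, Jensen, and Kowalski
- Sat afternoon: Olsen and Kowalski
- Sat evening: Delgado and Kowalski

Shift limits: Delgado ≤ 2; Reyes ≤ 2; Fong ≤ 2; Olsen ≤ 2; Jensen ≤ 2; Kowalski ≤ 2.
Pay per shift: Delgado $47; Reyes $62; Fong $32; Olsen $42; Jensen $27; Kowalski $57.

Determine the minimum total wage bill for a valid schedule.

$472

Sat afternoon can only be covered by Olsen and Kowalski, so that assignment is forced.
Sat evening can only be covered by Delgado and Kowalski, so that assignment is forced.
Picking the cheapest available technician for each shift independently would cost $427, but that ignores the shift limits.
An optimal schedule: Thu morning→Fong, Thu afternoon→Jensen, Thu evening→Olsen, Fri morning→Reyes, Fri afternoon→Jensen, Fri evening→Fong, Sat morning→Delgado, Sat afternoon→Olsen+Kowalski, Sat evening→Delgado+Kowalski.
Total: 32 + 27 + 42 + 62 + 27 + 32 + 47 + 42 + 57 + 47 + 57 = $472.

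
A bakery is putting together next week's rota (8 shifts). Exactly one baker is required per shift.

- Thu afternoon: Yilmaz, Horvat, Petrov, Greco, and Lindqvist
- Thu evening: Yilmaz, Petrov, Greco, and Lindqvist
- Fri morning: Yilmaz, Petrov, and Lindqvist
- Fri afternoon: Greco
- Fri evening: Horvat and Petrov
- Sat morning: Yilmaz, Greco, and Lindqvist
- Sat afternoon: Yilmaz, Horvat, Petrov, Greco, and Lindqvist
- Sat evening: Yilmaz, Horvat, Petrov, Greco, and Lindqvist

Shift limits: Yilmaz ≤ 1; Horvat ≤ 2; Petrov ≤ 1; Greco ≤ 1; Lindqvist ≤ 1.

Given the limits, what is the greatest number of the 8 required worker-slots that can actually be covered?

6

Total capacity across all bakers is 1+2+1+1+1 = 6, and 8 slots are needed, so at most 6 can be filled.
An assignment achieving 6: Thu afternoon→Horvat, Thu evening→Petrov, Fri morning→Yilmaz, Fri afternoon→Greco, Fri evening→Horvat, Sat morning→Lindqvist.
Loads: Yilmaz 1/1, Horvat 2/2, Petrov 1/1, Greco 1/1, Lindqvist 1/1.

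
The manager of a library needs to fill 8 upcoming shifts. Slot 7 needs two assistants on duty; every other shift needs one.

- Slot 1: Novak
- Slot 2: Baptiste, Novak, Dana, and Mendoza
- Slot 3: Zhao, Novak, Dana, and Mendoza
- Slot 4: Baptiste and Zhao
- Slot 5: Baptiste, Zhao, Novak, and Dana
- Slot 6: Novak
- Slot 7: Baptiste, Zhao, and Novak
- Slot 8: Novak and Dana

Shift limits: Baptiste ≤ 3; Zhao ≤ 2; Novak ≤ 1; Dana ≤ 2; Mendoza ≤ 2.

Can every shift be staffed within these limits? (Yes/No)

No

Total capacity is 10 and 9 slots are needed, so capacity alone doesn't rule it out.
Shifts {Slot 1, Slot 6} need 2 worker-slots in total, but the assistants available for any of those shifts (Novak) can supply at most 1 among them. So no valid schedule exists.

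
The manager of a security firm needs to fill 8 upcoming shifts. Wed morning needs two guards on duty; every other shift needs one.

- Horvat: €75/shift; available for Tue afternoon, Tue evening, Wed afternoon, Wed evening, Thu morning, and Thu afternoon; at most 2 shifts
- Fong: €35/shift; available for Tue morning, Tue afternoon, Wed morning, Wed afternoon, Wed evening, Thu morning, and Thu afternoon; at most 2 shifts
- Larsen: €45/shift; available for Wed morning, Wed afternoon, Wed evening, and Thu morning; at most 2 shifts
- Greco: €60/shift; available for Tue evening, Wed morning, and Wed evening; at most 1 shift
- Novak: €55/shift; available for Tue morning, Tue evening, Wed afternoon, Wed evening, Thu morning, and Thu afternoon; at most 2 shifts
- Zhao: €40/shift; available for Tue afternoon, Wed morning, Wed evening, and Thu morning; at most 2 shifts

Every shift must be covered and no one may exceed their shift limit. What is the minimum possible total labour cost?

Picking the cheapest available guard for each shift independently would cost €340, but that ignores the shift limits.
An optimal schedule: Tue morning→Fong, Tue afternoon→Fong, Tue evening→Novak, Wed morning→Zhao+Larsen, Wed afternoon→Larsen, Wed evening→Greco, Thu morning→Zhao, Thu afternoon→Novak.
Total: 35 + 35 + 55 + 40 + 45 + 45 + 60 + 40 + 55 = €410.

€410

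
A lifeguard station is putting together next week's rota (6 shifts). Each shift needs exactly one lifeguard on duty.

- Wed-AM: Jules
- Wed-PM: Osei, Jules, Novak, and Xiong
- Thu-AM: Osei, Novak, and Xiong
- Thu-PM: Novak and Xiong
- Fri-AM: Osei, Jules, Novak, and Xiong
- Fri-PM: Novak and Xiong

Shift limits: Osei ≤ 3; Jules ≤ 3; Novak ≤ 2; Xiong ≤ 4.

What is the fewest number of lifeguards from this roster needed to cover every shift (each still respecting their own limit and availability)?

6 slots to fill and no one can take more than 4, so at least ⌈6/4⌉ = 2 lifeguards are needed.
Jules and Xiong alone can cover everything: Wed-AM→Jules, Wed-PM→Jules, Thu-AM→Xiong, Thu-PM→Xiong, Fri-AM→Jules, Fri-PM→Xiong.

2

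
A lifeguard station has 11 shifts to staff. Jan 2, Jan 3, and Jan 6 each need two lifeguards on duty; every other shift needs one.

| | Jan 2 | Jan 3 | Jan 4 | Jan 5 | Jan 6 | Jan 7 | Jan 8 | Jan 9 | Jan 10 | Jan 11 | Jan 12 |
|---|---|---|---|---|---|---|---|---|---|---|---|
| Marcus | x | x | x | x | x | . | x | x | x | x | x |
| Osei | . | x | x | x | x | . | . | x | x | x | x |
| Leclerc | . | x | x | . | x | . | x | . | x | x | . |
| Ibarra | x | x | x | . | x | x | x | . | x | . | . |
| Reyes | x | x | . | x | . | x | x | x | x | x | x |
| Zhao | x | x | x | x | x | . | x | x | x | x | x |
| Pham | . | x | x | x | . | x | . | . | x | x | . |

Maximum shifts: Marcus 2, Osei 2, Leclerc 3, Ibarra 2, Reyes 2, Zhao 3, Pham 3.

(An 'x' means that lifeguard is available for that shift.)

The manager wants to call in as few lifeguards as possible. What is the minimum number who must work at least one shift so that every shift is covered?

14 slots to fill and no one can take more than 3, so at least ⌈14/3⌉ = 5 lifeguards are needed.
Any 5 lifeguards together have capacity at most 3+3+3+2+2 = 13 < 14 slots, so 5 can never suffice.
Marcus, Osei, Leclerc, Ibarra, Reyes, and Zhao alone can cover everything: Jan 2→Ibarra+Reyes, Jan 3→Reyes+Zhao, Jan 4→Osei, Jan 5→Marcus, Jan 6→Leclerc+Zhao, Jan 7→Ibarra, Jan 8→Leclerc, Jan 9→Marcus, Jan 10→Zhao, Jan 11→Leclerc, Jan 12→Osei.

6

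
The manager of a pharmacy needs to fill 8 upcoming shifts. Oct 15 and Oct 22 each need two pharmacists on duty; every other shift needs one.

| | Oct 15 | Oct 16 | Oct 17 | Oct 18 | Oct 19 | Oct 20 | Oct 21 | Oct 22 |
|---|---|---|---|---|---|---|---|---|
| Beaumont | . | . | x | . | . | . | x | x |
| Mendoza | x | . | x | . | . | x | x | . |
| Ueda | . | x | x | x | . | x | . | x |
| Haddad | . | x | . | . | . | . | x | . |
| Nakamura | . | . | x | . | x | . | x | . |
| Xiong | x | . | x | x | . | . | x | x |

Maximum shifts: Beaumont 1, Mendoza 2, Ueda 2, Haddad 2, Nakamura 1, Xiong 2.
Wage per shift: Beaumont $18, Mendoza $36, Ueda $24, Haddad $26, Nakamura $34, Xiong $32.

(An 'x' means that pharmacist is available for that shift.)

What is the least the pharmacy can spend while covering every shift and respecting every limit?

Oct 15 can only be covered by Mendoza and Xiong, so that assignment is forced.
Oct 19 can only be covered by Nakamura, so that assignment is forced.
Picking the cheapest available pharmacist for each shift independently would cost $252, but that ignores the shift limits.
An optimal schedule: Oct 15→Mendoza+Xiong, Oct 16→Haddad, Oct 17→Xiong, Oct 18→Ueda, Oct 19→Nakamura, Oct 20→Mendoza, Oct 21→Haddad, Oct 22→Beaumont+Ueda.
Total: 36 + 32 + 26 + 32 + 24 + 34 + 36 + 26 + 18 + 24 = $288.

$288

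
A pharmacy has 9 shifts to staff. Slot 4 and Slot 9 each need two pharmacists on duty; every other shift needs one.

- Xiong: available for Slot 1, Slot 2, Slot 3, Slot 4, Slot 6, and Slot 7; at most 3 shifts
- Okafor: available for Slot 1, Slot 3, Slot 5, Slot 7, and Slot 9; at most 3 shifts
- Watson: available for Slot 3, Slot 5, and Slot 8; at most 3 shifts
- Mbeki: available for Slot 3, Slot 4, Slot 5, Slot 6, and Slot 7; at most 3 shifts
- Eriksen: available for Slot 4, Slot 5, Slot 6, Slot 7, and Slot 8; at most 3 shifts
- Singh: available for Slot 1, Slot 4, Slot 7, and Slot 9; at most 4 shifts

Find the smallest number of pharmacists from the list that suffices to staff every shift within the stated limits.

11 slots to fill and no one can take more than 4, so at least ⌈11/4⌉ = 3 pharmacists are needed.
Any 3 pharmacists together have capacity at most 4+3+3 = 10 < 11 slots, so 3 can never suffice.
Xiong, Okafor, Watson, and Singh alone can cover everything: Slot 1→Okafor, Slot 2→Xiong, Slot 3→Watson, Slot 4→Xiong+Singh, Slot 5→Okafor, Slot 6→Xiong, Slot 7→Singh, Slot 8→Watson, Slot 9→Okafor+Singh.

4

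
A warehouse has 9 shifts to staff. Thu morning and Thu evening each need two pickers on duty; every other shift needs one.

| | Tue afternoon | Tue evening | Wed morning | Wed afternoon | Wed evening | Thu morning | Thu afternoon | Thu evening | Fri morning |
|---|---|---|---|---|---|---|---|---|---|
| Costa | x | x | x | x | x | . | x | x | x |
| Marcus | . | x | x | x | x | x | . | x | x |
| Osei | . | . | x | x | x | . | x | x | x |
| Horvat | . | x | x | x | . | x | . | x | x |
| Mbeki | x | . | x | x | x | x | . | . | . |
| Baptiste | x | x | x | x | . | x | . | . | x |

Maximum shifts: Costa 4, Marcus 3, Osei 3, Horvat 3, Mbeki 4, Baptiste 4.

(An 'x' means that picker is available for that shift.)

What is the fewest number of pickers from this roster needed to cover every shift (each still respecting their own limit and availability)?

11 slots to fill and no one can take more than 4, so at least ⌈11/4⌉ = 3 pickers are needed.
Costa, Marcus, and Mbeki alone can cover everything: Tue afternoon→Costa, Tue evening→Costa, Wed morning→Mbeki, Wed afternoon→Mbeki, Wed evening→Mbeki, Thu morning→Marcus+Mbeki, Thu afternoon→Costa, Thu evening→Costa+Marcus, Fri morning→Marcus.

3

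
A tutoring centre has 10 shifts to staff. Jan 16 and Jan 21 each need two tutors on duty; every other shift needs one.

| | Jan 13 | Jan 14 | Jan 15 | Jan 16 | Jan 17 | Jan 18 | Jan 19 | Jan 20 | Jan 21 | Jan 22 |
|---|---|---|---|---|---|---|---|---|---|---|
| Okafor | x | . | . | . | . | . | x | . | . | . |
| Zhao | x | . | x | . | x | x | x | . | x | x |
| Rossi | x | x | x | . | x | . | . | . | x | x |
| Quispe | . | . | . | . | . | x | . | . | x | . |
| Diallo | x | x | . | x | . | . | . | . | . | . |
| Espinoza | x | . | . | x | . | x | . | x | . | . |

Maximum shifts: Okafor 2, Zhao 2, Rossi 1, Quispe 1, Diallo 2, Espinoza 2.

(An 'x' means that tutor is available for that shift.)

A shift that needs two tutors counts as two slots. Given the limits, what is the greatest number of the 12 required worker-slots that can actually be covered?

Total capacity across all tutors is 2+2+1+1+2+2 = 10, and 12 slots are needed, so at most 10 can be filled.
An assignment achieving 10: Jan 13→Okafor, Jan 14→Diallo, Jan 15→Zhao, Jan 16→Diallo+Espinoza, Jan 17→Zhao, Jan 18→Quispe, Jan 19→Okafor, Jan 20→Espinoza, Jan 22→Rossi.
Loads: Okafor 2/2, Zhao 2/2, Rossi 1/1, Quispe 1/1, Diallo 2/2, Espinoza 2/2.

10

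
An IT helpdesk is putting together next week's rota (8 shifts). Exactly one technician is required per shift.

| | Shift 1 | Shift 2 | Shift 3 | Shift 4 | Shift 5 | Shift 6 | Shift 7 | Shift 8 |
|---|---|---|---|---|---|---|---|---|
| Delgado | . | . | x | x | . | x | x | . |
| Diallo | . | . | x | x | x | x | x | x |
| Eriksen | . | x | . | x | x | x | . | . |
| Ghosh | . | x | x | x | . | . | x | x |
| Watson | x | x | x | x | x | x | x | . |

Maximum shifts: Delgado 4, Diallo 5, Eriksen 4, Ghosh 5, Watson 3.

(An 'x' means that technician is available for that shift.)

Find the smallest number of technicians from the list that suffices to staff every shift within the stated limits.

8 slots to fill and no one can take more than 5, so at least ⌈8/5⌉ = 2 technicians are needed.
Diallo and Watson alone can cover everything: Shift 1→Watson, Shift 2→Watson, Shift 3→Diallo, Shift 4→Diallo, Shift 5→Diallo, Shift 6→Diallo, Shift 7→Watson, Shift 8→Diallo.

2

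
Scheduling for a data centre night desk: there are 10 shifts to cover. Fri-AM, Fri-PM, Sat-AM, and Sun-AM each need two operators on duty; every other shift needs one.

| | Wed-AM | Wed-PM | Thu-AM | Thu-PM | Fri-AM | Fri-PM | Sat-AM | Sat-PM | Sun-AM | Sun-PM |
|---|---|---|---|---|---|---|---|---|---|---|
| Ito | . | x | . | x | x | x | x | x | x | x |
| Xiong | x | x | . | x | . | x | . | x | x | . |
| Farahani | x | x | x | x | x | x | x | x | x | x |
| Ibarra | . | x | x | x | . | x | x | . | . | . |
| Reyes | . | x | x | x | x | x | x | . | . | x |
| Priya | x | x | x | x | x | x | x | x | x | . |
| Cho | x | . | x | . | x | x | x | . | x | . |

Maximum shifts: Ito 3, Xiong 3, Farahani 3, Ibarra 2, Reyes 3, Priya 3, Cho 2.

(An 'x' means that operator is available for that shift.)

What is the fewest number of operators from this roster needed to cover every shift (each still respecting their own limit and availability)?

14 slots to fill and no one can take more than 3, so at least ⌈14/3⌉ = 5 operators are needed.
Ito, Xiong, Farahani, Ibarra, and Reyes alone can cover everything: Wed-AM→Xiong, Wed-PM→Xiong, Thu-AM→Farahani, Thu-PM→Reyes, Fri-AM→Ito+Farahani, Fri-PM→Ibarra+Reyes, Sat-AM→Ibarra+Reyes, Sat-PM→Ito, Sun-AM→Ito+Xiong, Sun-PM→Farahani.

5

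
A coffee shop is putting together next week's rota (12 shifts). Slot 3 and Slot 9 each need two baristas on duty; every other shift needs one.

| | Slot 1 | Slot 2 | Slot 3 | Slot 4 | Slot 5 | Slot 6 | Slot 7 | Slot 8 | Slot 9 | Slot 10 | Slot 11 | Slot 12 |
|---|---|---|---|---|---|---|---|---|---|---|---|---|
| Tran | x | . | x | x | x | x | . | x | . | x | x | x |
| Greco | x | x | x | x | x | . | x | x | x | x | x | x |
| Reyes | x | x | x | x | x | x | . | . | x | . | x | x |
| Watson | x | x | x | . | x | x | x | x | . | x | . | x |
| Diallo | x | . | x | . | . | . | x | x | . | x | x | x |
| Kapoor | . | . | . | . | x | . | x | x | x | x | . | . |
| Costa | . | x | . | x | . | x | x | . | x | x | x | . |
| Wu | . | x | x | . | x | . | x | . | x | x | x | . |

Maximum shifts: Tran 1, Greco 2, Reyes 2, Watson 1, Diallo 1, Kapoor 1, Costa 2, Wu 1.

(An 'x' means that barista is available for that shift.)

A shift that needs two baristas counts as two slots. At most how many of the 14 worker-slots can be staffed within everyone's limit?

Total capacity across all baristas is 1+2+2+1+1+1+2+1 = 11, and 14 slots are needed, so at most 11 can be filled.
An assignment achieving 11: Slot 1→Greco, Slot 2→Greco, Slot 3→Wu, Slot 4→Tran, Slot 6→Reyes, Slot 7→Costa, Slot 8→Watson, Slot 9→Reyes+Kapoor, Slot 11→Costa, Slot 12→Diallo.
Loads: Tran 1/1, Greco 2/2, Reyes 2/2, Watson 1/1, Diallo 1/1, Kapoor 1/1, Costa 2/2, Wu 1/1.

11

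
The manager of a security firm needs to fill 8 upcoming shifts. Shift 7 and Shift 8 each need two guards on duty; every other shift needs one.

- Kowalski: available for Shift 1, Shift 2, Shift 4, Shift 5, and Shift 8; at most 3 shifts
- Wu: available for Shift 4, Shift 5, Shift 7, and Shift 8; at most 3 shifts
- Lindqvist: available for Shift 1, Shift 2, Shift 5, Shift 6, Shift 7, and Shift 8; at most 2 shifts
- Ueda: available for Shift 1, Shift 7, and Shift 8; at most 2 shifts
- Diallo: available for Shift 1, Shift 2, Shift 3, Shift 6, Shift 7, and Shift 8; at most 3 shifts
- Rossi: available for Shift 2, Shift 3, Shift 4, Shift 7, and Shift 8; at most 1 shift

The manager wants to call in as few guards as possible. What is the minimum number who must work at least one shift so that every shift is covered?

10 slots to fill and no one can take more than 3, so at least ⌈10/3⌉ = 4 guards are needed.
Kowalski, Wu, Lindqvist, and Diallo alone can cover everything: Shift 1→Kowalski, Shift 2→Kowalski, Shift 3→Diallo, Shift 4→Kowalski, Shift 5→Wu, Shift 6→Lindqvist, Shift 7→Wu+Lindqvist, Shift 8→Wu+Diallo.

4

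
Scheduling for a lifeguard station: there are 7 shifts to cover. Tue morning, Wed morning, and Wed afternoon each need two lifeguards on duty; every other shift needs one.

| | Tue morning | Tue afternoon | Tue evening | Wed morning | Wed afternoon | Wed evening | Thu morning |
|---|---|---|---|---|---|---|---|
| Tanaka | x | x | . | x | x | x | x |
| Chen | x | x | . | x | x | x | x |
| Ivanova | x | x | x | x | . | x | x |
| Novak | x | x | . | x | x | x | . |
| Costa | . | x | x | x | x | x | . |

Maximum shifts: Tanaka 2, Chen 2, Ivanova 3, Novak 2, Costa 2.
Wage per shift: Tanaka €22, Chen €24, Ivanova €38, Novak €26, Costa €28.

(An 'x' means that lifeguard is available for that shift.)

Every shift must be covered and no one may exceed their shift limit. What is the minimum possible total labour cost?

Picking the cheapest available lifeguard for each shift independently would cost €232, but that ignores the shift limits.
An optimal schedule: Tue morning→Chen+Ivanova, Tue afternoon→Tanaka, Tue evening→Costa, Wed morning→Novak+Ivanova, Wed afternoon→Novak+Costa, Wed evening→Chen, Thu morning→Tanaka.
Total: 24 + 38 + 22 + 28 + 26 + 38 + 26 + 28 + 24 + 22 = €276.

€276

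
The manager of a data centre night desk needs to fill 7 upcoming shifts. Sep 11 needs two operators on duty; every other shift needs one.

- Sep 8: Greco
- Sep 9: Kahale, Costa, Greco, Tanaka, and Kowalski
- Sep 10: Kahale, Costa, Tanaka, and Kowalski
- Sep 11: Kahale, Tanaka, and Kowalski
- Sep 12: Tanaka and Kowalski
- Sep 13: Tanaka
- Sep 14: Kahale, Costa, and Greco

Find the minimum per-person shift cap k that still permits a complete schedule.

2

With 5 operators and 8 worker-slots to fill, someone must work at least ⌈8/5⌉ = 2 shifts, so k ≥ 2.
k = 2 works: Sep 8→Greco, Sep 9→Costa, Sep 10→Costa, Sep 11→Kahale+Kowalski, Sep 12→Tanaka, Sep 13→Tanaka, Sep 14→Kahale.
Loads: Kahale 2, Costa 2, Greco 1, Tanaka 2, Kowalski 1 — all ≤ 2.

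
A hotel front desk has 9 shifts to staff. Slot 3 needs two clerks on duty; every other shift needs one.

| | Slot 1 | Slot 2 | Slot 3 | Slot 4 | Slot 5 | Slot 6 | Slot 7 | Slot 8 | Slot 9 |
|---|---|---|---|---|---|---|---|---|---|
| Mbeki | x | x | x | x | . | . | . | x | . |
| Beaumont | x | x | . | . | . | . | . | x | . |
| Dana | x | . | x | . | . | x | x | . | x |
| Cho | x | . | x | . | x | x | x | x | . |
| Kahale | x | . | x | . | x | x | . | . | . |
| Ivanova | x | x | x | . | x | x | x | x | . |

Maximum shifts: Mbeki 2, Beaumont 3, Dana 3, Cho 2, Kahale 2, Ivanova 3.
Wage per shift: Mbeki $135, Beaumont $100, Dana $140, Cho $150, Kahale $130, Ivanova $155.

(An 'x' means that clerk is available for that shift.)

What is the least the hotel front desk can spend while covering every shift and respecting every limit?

Slot 4 can only be covered by Mbeki, so that assignment is forced.
Slot 9 can only be covered by Dana, so that assignment is forced.
Picking the cheapest available clerk for each shift independently would cost $1240, but that ignores the shift limits.
An optimal schedule: Slot 1→Beaumont, Slot 2→Beaumont, Slot 3→Mbeki+Dana, Slot 4→Mbeki, Slot 5→Kahale, Slot 6→Kahale, Slot 7→Dana, Slot 8→Beaumont, Slot 9→Dana.
Total: 100 + 100 + 135 + 140 + 135 + 130 + 130 + 140 + 100 + 140 = $1250.

$1250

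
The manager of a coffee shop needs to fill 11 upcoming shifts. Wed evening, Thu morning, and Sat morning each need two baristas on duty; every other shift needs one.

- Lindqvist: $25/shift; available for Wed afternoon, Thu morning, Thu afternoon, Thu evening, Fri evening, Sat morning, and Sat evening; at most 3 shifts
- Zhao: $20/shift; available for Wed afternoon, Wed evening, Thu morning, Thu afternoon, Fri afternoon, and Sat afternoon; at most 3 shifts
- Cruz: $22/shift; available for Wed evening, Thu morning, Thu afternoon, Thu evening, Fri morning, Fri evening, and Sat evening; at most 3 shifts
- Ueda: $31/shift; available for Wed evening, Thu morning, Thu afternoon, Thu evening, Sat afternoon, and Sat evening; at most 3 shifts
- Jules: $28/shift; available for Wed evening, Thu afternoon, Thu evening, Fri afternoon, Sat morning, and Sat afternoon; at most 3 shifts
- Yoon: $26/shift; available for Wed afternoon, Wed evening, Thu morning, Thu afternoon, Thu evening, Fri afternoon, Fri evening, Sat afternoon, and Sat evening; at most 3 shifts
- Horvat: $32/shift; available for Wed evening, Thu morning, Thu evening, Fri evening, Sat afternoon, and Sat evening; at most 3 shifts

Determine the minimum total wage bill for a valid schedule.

Fri morning can only be covered by Cruz, so that assignment is forced.
Sat morning can only be covered by Lindqvist and Jules, so that assignment is forced.
Picking the cheapest available barista for each shift independently would cost $305, but that ignores the shift limits.
An optimal schedule: Wed afternoon→Zhao, Wed evening→Yoon+Jules, Thu morning→Lindqvist+Yoon, Thu afternoon→Lindqvist, Thu evening→Yoon, Fri morning→Cruz, Fri afternoon→Zhao, Fri evening→Cruz, Sat morning→Lindqvist+Jules, Sat afternoon→Zhao, Sat evening→Cruz.
Total: 20 + 26 + 28 + 25 + 26 + 25 + 26 + 22 + 20 + 22 + 25 + 28 + 20 + 22 = $335.

$335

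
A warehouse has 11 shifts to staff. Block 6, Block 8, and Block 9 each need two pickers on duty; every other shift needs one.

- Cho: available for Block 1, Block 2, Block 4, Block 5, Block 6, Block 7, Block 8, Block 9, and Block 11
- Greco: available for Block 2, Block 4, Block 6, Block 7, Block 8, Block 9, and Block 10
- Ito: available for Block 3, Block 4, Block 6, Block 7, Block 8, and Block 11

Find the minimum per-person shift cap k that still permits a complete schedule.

5

With 3 pickers and 14 worker-slots to fill, someone must work at least ⌈14/3⌉ = 5 shifts, so k ≥ 5.
k = 5 works: Block 1→Cho, Block 2→Cho, Block 3→Ito, Block 4→Greco, Block 5→Cho, Block 6→Greco+Ito, Block 7→Ito, Block 8→Greco+Ito, Block 9→Cho+Greco, Block 10→Greco, Block 11→Cho.
Loads: Cho 5, Greco 5, Ito 4 — all ≤ 5.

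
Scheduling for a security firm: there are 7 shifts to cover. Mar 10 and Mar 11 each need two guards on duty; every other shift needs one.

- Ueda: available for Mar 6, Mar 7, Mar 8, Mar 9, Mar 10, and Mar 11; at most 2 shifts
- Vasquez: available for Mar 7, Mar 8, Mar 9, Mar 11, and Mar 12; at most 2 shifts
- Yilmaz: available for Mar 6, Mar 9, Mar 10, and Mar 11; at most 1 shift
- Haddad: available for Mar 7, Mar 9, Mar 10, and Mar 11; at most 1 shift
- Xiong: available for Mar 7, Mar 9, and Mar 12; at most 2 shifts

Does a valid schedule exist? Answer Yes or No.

No

Total capacity is 2+2+1+1+2 = 8 but 9 worker-slots are needed — infeasible.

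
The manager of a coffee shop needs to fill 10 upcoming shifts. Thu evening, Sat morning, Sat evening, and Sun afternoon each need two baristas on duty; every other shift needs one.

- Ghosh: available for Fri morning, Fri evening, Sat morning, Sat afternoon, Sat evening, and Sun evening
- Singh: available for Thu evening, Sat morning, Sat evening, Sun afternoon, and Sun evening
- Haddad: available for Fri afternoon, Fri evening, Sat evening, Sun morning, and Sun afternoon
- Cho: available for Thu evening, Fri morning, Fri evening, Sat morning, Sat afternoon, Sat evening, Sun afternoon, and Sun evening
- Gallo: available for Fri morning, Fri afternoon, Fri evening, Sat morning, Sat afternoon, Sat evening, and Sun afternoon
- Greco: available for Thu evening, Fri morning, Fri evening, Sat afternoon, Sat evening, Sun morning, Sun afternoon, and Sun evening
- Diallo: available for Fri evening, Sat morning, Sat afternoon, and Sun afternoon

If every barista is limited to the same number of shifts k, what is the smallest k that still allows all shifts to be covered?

2

With 7 baristas and 14 worker-slots to fill, someone must work at least ⌈14/7⌉ = 2 shifts, so k ≥ 2.
k = 2 works: Thu evening→Singh+Cho, Fri morning→Ghosh, Fri afternoon→Haddad, Fri evening→Gallo, Sat morning→Singh+Diallo, Sat afternoon→Cho, Sat evening→Gallo+Greco, Sun morning→Haddad, Sun afternoon→Greco+Diallo, Sun evening→Ghosh.
Loads: Ghosh 2, Singh 2, Haddad 2, Cho 2, Gallo 2, Greco 2, Diallo 2 — all ≤ 2.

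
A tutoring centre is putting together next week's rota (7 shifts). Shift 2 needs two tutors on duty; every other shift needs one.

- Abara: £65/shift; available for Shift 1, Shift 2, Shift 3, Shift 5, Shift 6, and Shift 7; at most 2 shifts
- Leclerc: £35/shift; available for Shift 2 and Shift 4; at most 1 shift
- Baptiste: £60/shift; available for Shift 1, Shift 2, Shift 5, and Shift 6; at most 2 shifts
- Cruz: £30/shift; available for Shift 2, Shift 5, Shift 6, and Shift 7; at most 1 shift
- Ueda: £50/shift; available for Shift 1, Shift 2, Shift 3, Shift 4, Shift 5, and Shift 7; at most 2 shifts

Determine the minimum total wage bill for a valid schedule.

£415

Picking the cheapest available tutor for each shift independently would cost £290, but that ignores the shift limits.
An optimal schedule: Shift 1→Abara, Shift 2→Baptiste+Ueda, Shift 3→Abara, Shift 4→Leclerc, Shift 5→Ueda, Shift 6→Baptiste, Shift 7→Cruz.
Total: 65 + 60 + 50 + 65 + 35 + 50 + 60 + 30 = £415.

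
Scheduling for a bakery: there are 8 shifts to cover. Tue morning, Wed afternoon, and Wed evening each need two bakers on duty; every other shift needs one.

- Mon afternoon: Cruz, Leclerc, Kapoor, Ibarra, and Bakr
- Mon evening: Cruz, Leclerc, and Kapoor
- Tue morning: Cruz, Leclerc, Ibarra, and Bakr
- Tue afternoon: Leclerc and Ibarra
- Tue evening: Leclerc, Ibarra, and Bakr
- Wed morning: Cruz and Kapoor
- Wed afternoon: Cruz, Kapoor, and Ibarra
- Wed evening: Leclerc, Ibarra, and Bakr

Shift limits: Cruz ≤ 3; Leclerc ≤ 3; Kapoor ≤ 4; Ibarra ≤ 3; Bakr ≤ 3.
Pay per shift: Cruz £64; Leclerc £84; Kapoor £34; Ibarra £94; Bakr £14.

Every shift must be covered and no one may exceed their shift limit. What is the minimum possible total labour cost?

Picking the cheapest available baker for each shift independently would cost £454, but that ignores the shift limits.
An optimal schedule: Mon afternoon→Kapoor, Mon evening→Kapoor, Tue morning→Bakr+Cruz, Tue afternoon→Leclerc, Tue evening→Bakr, Wed morning→Kapoor, Wed afternoon→Kapoor+Cruz, Wed evening→Bakr+Leclerc.
Total: 34 + 34 + 14 + 64 + 84 + 14 + 34 + 34 + 64 + 14 + 84 = £474.

£474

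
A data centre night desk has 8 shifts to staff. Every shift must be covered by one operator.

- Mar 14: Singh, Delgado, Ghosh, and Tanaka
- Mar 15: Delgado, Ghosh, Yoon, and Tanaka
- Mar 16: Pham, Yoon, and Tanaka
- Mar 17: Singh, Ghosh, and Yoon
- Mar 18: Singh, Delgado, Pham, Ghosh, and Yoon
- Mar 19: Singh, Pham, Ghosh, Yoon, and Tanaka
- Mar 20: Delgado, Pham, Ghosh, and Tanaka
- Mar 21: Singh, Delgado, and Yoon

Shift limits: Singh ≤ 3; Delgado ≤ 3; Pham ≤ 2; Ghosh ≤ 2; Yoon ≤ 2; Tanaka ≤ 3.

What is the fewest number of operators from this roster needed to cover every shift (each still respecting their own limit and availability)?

3

8 slots to fill and no one can take more than 3, so at least ⌈8/3⌉ = 3 operators are needed.
Singh, Delgado, and Pham alone can cover everything: Mar 14→Singh, Mar 15→Delgado, Mar 16→Pham, Mar 17→Singh, Mar 18→Pham, Mar 19→Singh, Mar 20→Delgado, Mar 21→Delgado.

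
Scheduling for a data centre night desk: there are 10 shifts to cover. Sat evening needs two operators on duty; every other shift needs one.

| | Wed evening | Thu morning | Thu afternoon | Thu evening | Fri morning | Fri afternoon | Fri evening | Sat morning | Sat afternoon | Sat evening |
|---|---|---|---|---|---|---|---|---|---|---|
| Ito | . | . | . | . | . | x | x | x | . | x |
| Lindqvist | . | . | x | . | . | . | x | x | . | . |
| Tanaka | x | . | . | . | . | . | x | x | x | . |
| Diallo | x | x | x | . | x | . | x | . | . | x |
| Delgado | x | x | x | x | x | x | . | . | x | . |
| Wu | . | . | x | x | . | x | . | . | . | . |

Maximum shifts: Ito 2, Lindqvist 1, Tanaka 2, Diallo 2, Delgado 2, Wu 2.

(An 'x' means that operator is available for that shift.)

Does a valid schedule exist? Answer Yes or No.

Yes

Sat evening can only be covered by Ito and Diallo, so that assignment is forced.
One valid schedule: Wed evening→Tanaka, Thu morning→Diallo, Thu afternoon→Wu, Thu evening→Delgado, Fri morning→Delgado, Fri afternoon→Wu, Fri evening→Lindqvist, Sat morning→Ito, Sat afternoon→Tanaka, Sat evening→Ito+Diallo.
Loads: Ito 2/2, Lindqvist 1/1, Tanaka 2/2, Diallo 2/2, Delgado 2/2, Wu 2/2 — all within limits.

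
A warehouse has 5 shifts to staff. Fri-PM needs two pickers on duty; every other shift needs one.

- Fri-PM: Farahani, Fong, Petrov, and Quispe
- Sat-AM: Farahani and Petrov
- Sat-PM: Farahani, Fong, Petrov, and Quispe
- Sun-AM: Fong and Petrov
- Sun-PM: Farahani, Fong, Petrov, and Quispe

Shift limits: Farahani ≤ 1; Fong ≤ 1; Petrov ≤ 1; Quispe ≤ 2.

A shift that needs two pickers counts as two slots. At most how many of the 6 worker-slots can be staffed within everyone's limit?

5

Total capacity across all pickers is 1+1+1+2 = 5, and 6 slots are needed, so at most 5 can be filled.
An assignment achieving 5: Fri-PM→Petrov+Quispe, Sat-AM→Farahani, Sat-PM→Quispe, Sun-AM→Fong.
Loads: Farahani 1/1, Fong 1/1, Petrov 1/1, Quispe 2/2.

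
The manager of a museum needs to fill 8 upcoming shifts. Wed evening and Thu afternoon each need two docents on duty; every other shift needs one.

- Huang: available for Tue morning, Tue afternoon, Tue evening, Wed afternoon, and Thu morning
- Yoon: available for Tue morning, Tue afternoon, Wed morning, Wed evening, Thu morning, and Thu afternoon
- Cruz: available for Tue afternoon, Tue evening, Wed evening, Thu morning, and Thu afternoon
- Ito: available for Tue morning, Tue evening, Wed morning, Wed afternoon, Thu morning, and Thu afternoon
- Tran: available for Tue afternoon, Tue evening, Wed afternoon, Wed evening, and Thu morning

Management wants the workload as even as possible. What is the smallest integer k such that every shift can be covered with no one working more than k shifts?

2

With 5 docents and 10 worker-slots to fill, someone must work at least ⌈10/5⌉ = 2 shifts, so k ≥ 2.
k = 2 works: Tue morning→Huang, Tue afternoon→Tran, Tue evening→Ito, Wed morning→Yoon, Wed afternoon→Huang, Wed evening→Yoon+Cruz, Thu morning→Tran, Thu afternoon→Cruz+Ito.
Loads: Huang 2, Yoon 2, Cruz 2, Ito 2, Tran 2 — all ≤ 2.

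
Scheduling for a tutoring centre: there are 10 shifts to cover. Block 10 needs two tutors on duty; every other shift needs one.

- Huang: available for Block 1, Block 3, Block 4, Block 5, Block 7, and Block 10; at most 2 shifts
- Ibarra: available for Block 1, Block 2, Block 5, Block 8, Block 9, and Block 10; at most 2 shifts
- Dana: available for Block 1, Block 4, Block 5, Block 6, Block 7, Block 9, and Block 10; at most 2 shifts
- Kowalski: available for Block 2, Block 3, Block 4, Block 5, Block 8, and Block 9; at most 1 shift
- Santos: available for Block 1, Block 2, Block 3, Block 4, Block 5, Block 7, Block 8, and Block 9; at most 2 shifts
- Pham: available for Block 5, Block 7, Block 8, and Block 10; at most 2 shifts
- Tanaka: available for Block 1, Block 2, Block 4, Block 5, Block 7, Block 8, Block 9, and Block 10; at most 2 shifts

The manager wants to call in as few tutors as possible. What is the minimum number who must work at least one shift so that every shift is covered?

11 slots to fill and no one can take more than 2, so at least ⌈11/2⌉ = 6 tutors are needed.
Huang, Ibarra, Dana, Kowalski, Santos, and Pham alone can cover everything: Block 1→Huang, Block 2→Ibarra, Block 3→Huang, Block 4→Dana, Block 5→Pham, Block 6→Dana, Block 7→Santos, Block 8→Kowalski, Block 9→Santos, Block 10→Ibarra+Pham.

6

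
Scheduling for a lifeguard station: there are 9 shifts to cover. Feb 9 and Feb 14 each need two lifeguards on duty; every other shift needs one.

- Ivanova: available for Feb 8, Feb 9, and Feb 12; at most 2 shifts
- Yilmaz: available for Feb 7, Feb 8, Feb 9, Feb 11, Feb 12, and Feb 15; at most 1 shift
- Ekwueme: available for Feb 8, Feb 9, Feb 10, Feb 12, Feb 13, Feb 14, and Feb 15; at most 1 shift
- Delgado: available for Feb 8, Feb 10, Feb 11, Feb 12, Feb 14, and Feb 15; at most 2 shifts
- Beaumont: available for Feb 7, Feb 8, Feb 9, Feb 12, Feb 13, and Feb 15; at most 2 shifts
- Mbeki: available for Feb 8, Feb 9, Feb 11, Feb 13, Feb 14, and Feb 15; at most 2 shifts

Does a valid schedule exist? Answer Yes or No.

Total capacity is 2+1+1+2+2+2 = 10 but 11 worker-slots are needed — infeasible.

No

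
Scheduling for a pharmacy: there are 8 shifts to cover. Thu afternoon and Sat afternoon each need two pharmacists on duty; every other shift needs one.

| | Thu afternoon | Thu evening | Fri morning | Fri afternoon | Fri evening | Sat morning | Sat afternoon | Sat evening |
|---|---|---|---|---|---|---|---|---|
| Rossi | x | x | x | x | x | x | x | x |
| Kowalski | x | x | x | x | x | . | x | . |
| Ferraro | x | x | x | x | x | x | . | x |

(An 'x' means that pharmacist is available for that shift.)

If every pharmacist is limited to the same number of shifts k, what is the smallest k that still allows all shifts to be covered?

With 3 pharmacists and 10 worker-slots to fill, someone must work at least ⌈10/3⌉ = 4 shifts, so k ≥ 4.
k = 4 works: Thu afternoon→Rossi+Kowalski, Thu evening→Kowalski, Fri morning→Kowalski, Fri afternoon→Ferraro, Fri evening→Ferraro, Sat morning→Rossi, Sat afternoon→Rossi+Kowalski, Sat evening→Rossi.
Loads: Rossi 4, Kowalski 4, Ferraro 2 — all ≤ 4.

4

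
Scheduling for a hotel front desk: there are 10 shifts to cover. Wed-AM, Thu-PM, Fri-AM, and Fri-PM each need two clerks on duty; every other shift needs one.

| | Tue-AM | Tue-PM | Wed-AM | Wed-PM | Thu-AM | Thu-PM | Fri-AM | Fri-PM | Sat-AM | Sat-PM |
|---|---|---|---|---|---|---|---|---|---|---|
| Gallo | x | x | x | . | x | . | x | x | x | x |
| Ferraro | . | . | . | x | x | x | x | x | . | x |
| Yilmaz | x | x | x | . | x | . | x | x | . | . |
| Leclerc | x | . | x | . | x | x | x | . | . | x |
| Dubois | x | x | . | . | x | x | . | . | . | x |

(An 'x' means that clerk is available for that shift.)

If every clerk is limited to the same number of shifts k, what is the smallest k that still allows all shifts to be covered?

With 5 clerks and 14 worker-slots to fill, someone must work at least ⌈14/5⌉ = 3 shifts, so k ≥ 3.
k = 3 works: Tue-AM→Leclerc, Tue-PM→Gallo, Wed-AM→Gallo+Yilmaz, Wed-PM→Ferraro, Thu-AM→Dubois, Thu-PM→Ferraro+Leclerc, Fri-AM→Yilmaz+Leclerc, Fri-PM→Ferraro+Yilmaz, Sat-AM→Gallo, Sat-PM→Dubois.
Loads: Gallo 3, Ferraro 3, Yilmaz 3, Leclerc 3, Dubois 2 — all ≤ 3.

3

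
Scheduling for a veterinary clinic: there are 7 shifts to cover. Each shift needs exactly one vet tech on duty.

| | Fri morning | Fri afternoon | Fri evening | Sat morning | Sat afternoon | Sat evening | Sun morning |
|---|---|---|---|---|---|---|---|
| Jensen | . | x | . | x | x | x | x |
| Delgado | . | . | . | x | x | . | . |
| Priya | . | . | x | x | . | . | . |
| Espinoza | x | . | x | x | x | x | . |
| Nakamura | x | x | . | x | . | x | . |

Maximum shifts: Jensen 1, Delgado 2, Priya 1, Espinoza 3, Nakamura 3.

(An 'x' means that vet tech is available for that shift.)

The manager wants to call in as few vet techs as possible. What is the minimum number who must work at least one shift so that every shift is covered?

3

7 slots to fill and no one can take more than 3, so at least ⌈7/3⌉ = 3 vet techs are needed.
Jensen, Espinoza, and Nakamura alone can cover everything: Fri morning→Espinoza, Fri afternoon→Nakamura, Fri evening→Espinoza, Sat morning→Nakamura, Sat afternoon→Espinoza, Sat evening→Nakamura, Sun morning→Jensen.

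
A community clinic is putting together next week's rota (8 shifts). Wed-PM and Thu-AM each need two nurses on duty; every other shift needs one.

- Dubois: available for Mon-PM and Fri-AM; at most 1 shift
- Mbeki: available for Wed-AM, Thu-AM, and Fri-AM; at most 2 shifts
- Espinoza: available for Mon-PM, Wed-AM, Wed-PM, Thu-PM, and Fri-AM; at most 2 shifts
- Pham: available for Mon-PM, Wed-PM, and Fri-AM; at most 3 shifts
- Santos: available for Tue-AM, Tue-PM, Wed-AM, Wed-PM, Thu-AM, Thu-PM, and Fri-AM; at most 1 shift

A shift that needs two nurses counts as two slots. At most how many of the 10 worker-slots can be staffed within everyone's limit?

8

Total capacity across all nurses is 1+2+2+3+1 = 9, and 10 slots are needed, so at most 9 can be filled.
Shifts {Tue-AM, Tue-PM} need 2 slots but only Santos are available for them, supplying at most 1 — so at least 1 slot must go unfilled.
An assignment achieving 8: Mon-PM→Dubois, Tue-AM→Santos, Wed-AM→Mbeki, Wed-PM→Espinoza+Pham, Thu-AM→Mbeki, Thu-PM→Espinoza, Fri-AM→Pham.
Loads: Dubois 1/1, Mbeki 2/2, Espinoza 2/2, Pham 2/3, Santos 1/1.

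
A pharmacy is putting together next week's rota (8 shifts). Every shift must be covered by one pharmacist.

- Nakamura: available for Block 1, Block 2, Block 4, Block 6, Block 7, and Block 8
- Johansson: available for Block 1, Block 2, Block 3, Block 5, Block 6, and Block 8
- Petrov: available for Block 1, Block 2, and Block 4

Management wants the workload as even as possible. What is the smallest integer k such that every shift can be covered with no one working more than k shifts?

3

With 3 pharmacists and 8 worker-slots to fill, someone must work at least ⌈8/3⌉ = 3 shifts, so k ≥ 3.
k = 3 works: Block 1→Petrov, Block 2→Petrov, Block 3→Johansson, Block 4→Nakamura, Block 5→Johansson, Block 6→Nakamura, Block 7→Nakamura, Block 8→Johansson.
Loads: Nakamura 3, Johansson 3, Petrov 2 — all ≤ 3.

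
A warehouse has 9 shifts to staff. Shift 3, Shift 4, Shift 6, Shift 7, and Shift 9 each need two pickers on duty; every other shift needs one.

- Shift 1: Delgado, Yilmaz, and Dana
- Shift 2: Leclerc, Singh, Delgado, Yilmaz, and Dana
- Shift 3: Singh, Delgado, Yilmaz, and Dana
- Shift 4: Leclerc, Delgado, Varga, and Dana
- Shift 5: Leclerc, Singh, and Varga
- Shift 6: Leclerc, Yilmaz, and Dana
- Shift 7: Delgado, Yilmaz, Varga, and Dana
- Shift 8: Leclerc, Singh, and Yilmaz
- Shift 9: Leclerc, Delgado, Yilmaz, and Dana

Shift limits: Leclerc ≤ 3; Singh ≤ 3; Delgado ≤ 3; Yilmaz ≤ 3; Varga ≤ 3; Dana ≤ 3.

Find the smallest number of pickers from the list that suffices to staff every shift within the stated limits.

14 slots to fill and no one can take more than 3, so at least ⌈14/3⌉ = 5 pickers are needed.
Leclerc, Singh, Delgado, Yilmaz, and Varga alone can cover everything: Shift 1→Delgado, Shift 2→Singh, Shift 3→Singh+Delgado, Shift 4→Leclerc+Delgado, Shift 5→Varga, Shift 6→Leclerc+Yilmaz, Shift 7→Yilmaz+Varga, Shift 8→Singh, Shift 9→Leclerc+Yilmaz.

5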